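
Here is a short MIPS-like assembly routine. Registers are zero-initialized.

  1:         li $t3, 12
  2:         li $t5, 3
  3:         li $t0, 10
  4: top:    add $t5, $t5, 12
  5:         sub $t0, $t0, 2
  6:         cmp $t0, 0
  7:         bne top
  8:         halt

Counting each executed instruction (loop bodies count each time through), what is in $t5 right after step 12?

$t3=12
$t5=3
$t0=10
$t5=3+12=15
$t0=10-2=8
cmp $t0, 0  (cmp 8,0)
bne top: taken
$t5=15+12=27
$t0=8-2=6
cmp $t0, 0  (cmp 6,0)
bne top: taken
$t5=27+12=39
After step 12: $t5 = 39.

39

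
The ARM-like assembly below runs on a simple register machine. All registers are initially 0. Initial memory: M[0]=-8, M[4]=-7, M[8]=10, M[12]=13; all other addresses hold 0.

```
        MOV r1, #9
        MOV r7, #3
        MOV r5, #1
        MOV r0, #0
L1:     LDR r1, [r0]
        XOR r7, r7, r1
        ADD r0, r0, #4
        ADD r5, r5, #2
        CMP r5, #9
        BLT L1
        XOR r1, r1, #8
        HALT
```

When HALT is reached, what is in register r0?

16

after MOV r1, #9: r1=9
after MOV r7, #3: r7=3
after MOV r5, #1: r5=1
after MOV r0, #0: r0=0
after LDR r1, [r0]: r1=M[0]=-8
after XOR r7, r7, r1: r7=3^(-8)=-5
after ADD r0, r0, #4: r0=0+4=4
after ADD r5, r5, #2: r5=1+2=3
CMP r5, #9  (cmp 3,9)
BLT L1: taken
after LDR r1, [r0]: r1=M[4]=-7
after XOR r7, r7, r1: r7=(-5)^(-7)=2
after ADD r0, r0, #4: r0=4+4=8
after ADD r5, r5, #2: r5=3+2=5
CMP r5, #9  (cmp 5,9)
BLT L1: taken
after LDR r1, [r0]: r1=M[8]=10
after XOR r7, r7, r1: r7=2^10=8
after ADD r0, r0, #4: r0=8+4=12
after ADD r5, r5, #2: r5=5+2=7
CMP r5, #9  (cmp 7,9)
BLT L1: taken
after LDR r1, [r0]: r1=M[12]=13
after XOR r7, r7, r1: r7=8^13=5
after ADD r0, r0, #4: r0=12+4=16
after ADD r5, r5, #2: r5=7+2=9
CMP r5, #9  (cmp 9,9)
BLT L1: not taken
after XOR r1, r1, #8: r1=13^8=5
halt.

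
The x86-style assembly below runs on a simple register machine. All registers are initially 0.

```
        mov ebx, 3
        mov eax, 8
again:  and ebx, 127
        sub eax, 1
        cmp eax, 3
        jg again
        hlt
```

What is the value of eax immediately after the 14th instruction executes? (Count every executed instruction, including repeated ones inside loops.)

mov ebx, 3 → ebx=3
mov eax, 8 → eax=8
and ebx, 127 → ebx=3&127=3
sub eax, 1 → eax=8-1=7
cmp eax, 3  (cmp 7,3)
jg again: taken
and ebx, 127 → ebx=3&127=3
sub eax, 1 → eax=7-1=6
cmp eax, 3  (cmp 6,3)
jg again: taken
and ebx, 127 → ebx=3&127=3
sub eax, 1 → eax=6-1=5
cmp eax, 3  (cmp 5,3)
jg again: taken
After step 14: eax = 5.

5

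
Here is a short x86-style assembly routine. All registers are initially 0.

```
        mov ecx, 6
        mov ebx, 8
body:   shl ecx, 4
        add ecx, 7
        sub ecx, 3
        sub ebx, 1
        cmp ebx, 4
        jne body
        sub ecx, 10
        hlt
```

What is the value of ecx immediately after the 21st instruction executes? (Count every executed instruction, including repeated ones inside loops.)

410688

ecx=6
ebx=8
ecx=6<<4=96
ecx=96+7=103
ecx=103-3=100
ebx=8-1=7
cmp ebx, 4  (cmp 7,4)
jne body: taken
ecx=100<<4=1600
ecx=1600+7=1607
ecx=1607-3=1604
ebx=7-1=6
cmp ebx, 4  (cmp 6,4)
jne body: taken
ecx=1604<<4=25664
ecx=25664+7=25671
ecx=25671-3=25668
ebx=6-1=5
cmp ebx, 4  (cmp 5,4)
jne body: taken
ecx=25668<<4=410688
After step 21: ecx = 410688.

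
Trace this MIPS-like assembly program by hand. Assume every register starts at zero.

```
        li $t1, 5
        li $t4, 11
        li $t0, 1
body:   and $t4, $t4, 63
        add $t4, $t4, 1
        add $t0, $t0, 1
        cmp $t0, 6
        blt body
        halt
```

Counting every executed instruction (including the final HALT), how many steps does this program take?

$t1=5
$t4=11
$t0=1
$t4=11&63=11
$t4=11+1=12
$t0=1+1=2
cmp $t0, 6  (cmp 2,6)
blt body: taken
$t4=12&63=12
$t4=12+1=13
$t0=2+1=3
cmp $t0, 6  (cmp 3,6)
blt body: taken
$t4=13&63=13
$t4=13+1=14
$t0=3+1=4
cmp $t0, 6  (cmp 4,6)
blt body: taken
$t4=14&63=14
$t4=14+1=15
$t0=4+1=5
cmp $t0, 6  (cmp 5,6)
blt body: taken
$t4=15&63=15
$t4=15+1=16
$t0=5+1=6
cmp $t0, 6  (cmp 6,6)
blt body: not taken
halt.
Total executed instructions: 29.

29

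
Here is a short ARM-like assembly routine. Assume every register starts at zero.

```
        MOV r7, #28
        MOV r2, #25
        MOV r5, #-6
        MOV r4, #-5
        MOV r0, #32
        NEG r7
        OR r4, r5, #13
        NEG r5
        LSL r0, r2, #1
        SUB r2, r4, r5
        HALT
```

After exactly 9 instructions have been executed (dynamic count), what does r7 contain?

-28

after MOV r7, #28: r7=28
after MOV r2, #25: r2=25
after MOV r5, #-6: r5=-6
after MOV r4, #-5: r4=-5
after MOV r0, #32: r0=32
after NEG r7: r7=-(28)=-28
after OR r4, r5, #13: r4=(-6)|13=-1
after NEG r5: r5=-(-6)=6
after LSL r0, r2, #1: r0=25<<1=50
After step 9: r7 = -28.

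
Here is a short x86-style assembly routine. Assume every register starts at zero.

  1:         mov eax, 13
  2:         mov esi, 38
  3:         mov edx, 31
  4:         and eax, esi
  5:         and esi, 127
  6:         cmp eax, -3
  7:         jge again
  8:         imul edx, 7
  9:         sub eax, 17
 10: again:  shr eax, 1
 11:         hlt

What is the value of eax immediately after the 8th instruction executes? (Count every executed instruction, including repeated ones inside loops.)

mov eax, 13 → eax=13
mov esi, 38 → esi=38
mov edx, 31 → edx=31
and eax, esi → eax=13&38=4
and esi, 127 → esi=38&127=38
cmp eax, -3  (cmp 4,-3)
jge again: taken
shr eax, 1 → eax=4>>1=2
After step 8: eax = 2.

2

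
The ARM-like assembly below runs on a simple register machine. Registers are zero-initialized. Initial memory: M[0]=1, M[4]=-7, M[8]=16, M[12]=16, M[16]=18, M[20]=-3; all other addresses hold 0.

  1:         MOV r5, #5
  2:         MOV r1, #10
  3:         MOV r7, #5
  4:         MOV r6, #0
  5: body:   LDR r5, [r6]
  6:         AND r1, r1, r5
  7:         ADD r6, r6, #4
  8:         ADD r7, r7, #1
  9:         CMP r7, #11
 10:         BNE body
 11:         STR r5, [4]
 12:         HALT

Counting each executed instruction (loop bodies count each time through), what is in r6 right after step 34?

r5=5
r1=10
r7=5
r6=0
r5=M[0]=1
r1=10&1=0
r6=0+4=4
r7=5+1=6
CMP r7, #11  (cmp 6,11)
BNE body: taken
r5=M[4]=-7
r1=0&(-7)=0
r6=4+4=8
r7=6+1=7
CMP r7, #11  (cmp 7,11)
BNE body: taken
r5=M[8]=16
r1=0&16=0
r6=8+4=12
r7=7+1=8
CMP r7, #11  (cmp 8,11)
BNE body: taken
r5=M[12]=16
r1=0&16=0
r6=12+4=16
r7=8+1=9
CMP r7, #11  (cmp 9,11)
BNE body: taken
r5=M[16]=18
r1=0&18=0
r6=16+4=20
r7=9+1=10
CMP r7, #11  (cmp 10,11)
BNE body: taken
After step 34: r6 = 20.

20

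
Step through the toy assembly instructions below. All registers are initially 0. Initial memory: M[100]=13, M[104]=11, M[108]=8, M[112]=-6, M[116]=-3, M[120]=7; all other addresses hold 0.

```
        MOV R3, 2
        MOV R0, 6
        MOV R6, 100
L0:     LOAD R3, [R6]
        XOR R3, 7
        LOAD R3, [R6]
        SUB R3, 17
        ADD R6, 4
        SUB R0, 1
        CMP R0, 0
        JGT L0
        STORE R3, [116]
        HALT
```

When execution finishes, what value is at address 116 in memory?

-10

MOV R3, 2 → R3=2
MOV R0, 6 → R0=6
MOV R6, 100 → R6=100
LOAD R3, [R6] → R3=M[100]=13
XOR R3, 7 → R3=13^7=10
LOAD R3, [R6] → R3=M[100]=13
SUB R3, 17 → R3=13-17=-4
ADD R6, 4 → R6=100+4=104
SUB R0, 1 → R0=6-1=5
CMP R0, 0  (cmp 5,0)
JGT L0: taken
LOAD R3, [R6] → R3=M[104]=11
XOR R3, 7 → R3=11^7=12
LOAD R3, [R6] → R3=M[104]=11
SUB R3, 17 → R3=11-17=-6
ADD R6, 4 → R6=104+4=108
SUB R0, 1 → R0=5-1=4
CMP R0, 0  (cmp 4,0)
JGT L0: taken
LOAD R3, [R6] → R3=M[108]=8
XOR R3, 7 → R3=8^7=15
LOAD R3, [R6] → R3=M[108]=8
SUB R3, 17 → R3=8-17=-9
ADD R6, 4 → R6=108+4=112
SUB R0, 1 → R0=4-1=3
CMP R0, 0  (cmp 3,0)
JGT L0: taken
LOAD R3, [R6] → R3=M[112]=-6
XOR R3, 7 → R3=(-6)^7=-3
LOAD R3, [R6] → R3=M[112]=-6
SUB R3, 17 → R3=(-6)-17=-23
ADD R6, 4 → R6=112+4=116
SUB R0, 1 → R0=3-1=2
CMP R0, 0  (cmp 2,0)
JGT L0: taken
LOAD R3, [R6] → R3=M[116]=-3
XOR R3, 7 → R3=(-3)^7=-6
LOAD R3, [R6] → R3=M[116]=-3
SUB R3, 17 → R3=(-3)-17=-20
ADD R6, 4 → R6=116+4=120
SUB R0, 1 → R0=2-1=1
CMP R0, 0  (cmp 1,0)
JGT L0: taken
LOAD R3, [R6] → R3=M[120]=7
XOR R3, 7 → R3=7^7=0
LOAD R3, [R6] → R3=M[120]=7
SUB R3, 17 → R3=7-17=-10
ADD R6, 4 → R6=120+4=124
SUB R0, 1 → R0=1-1=0
CMP R0, 0  (cmp 0,0)
JGT L0: not taken
STORE R3, [116] → M[116]=-10
halt.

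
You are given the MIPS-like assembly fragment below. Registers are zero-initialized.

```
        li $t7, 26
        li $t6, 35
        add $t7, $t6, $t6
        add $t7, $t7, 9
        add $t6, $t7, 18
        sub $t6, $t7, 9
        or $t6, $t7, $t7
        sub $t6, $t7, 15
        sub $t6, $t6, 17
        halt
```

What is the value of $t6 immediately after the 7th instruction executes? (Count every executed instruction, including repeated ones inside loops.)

after li $t7, 26: $t7=26
after li $t6, 35: $t6=35
after add $t7, $t6, $t6: $t7=35+35=70
after add $t7, $t7, 9: $t7=70+9=79
after add $t6, $t7, 18: $t6=79+18=97
after sub $t6, $t7, 9: $t6=79-9=70
after or $t6, $t7, $t7: $t6=79|79=79
After step 7: $t6 = 79.

79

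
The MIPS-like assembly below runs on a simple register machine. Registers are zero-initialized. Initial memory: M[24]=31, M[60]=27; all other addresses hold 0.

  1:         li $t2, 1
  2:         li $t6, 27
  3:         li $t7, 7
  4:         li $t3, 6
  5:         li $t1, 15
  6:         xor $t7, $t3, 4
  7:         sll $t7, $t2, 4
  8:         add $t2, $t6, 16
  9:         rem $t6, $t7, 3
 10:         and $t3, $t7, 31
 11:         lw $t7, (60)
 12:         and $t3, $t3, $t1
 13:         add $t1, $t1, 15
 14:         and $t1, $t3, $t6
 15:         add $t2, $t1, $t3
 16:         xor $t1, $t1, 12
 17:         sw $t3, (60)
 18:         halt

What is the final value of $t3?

0

$t2=1
$t6=27
$t7=7
$t3=6
$t1=15
$t7=6^4=2
$t7=1<<4=16
$t2=27+16=43
$t6=16%3=1
$t3=16&31=16
$t7=M[60]=27
$t3=16&15=0
$t1=15+15=30
$t1=0&1=0
$t2=0+0=0
$t1=0^12=12
sw $t3, (60) → M[60]=0
halt.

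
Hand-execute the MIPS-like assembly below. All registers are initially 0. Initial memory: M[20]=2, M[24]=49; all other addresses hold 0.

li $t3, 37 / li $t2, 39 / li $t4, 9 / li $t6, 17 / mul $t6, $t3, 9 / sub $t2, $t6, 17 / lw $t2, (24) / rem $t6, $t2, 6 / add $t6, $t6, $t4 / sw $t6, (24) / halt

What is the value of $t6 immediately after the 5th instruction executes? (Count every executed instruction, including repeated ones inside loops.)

333

li $t3, 37 → $t3=37
li $t2, 39 → $t2=39
li $t4, 9 → $t4=9
li $t6, 17 → $t6=17
mul $t6, $t3, 9 → $t6=37*9=333
After step 5: $t6 = 333.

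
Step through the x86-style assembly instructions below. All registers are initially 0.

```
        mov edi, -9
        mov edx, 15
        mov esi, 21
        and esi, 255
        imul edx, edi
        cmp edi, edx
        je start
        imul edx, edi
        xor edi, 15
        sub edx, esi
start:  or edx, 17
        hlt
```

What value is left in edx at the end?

1211

after mov edi, -9: edi=-9
after mov edx, 15: edx=15
after mov esi, 21: esi=21
after and esi, 255: esi=21&255=21
after imul edx, edi: edx=15*(-9)=-135
cmp edi, edx  (cmp -9,-135)
je start: not taken
after imul edx, edi: edx=(-135)*(-9)=1215
after xor edi, 15: edi=(-9)^15=-8
after sub edx, esi: edx=1215-21=1194
after or edx, 17: edx=1194|17=1211
halt.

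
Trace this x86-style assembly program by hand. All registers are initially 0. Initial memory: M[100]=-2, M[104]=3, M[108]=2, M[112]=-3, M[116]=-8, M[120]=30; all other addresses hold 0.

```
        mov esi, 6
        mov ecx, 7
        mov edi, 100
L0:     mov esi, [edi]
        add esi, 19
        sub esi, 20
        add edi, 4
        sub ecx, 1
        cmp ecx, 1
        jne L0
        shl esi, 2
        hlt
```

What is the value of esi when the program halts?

116

after mov esi, 6: esi=6
after mov ecx, 7: ecx=7
after mov edi, 100: edi=100
after mov esi, [edi]: esi=M[100]=-2
after add esi, 19: esi=(-2)+19=17
after sub esi, 20: esi=17-20=-3
after add edi, 4: edi=100+4=104
after sub ecx, 1: ecx=7-1=6
cmp ecx, 1  (cmp 6,1)
jne L0: taken
after mov esi, [edi]: esi=M[104]=3
after add esi, 19: esi=3+19=22
after sub esi, 20: esi=22-20=2
after add edi, 4: edi=104+4=108
after sub ecx, 1: ecx=6-1=5
cmp ecx, 1  (cmp 5,1)
jne L0: taken
after mov esi, [edi]: esi=M[108]=2
after add esi, 19: esi=2+19=21
after sub esi, 20: esi=21-20=1
after add edi, 4: edi=108+4=112
after sub ecx, 1: ecx=5-1=4
cmp ecx, 1  (cmp 4,1)
jne L0: taken
after mov esi, [edi]: esi=M[112]=-3
after add esi, 19: esi=(-3)+19=16
after sub esi, 20: esi=16-20=-4
after add edi, 4: edi=112+4=116
after sub ecx, 1: ecx=4-1=3
cmp ecx, 1  (cmp 3,1)
jne L0: taken
after mov esi, [edi]: esi=M[116]=-8
after add esi, 19: esi=(-8)+19=11
after sub esi, 20: esi=11-20=-9
after add edi, 4: edi=116+4=120
after sub ecx, 1: ecx=3-1=2
cmp ecx, 1  (cmp 2,1)
jne L0: taken
after mov esi, [edi]: esi=M[120]=30
after add esi, 19: esi=30+19=49
after sub esi, 20: esi=49-20=29
after add edi, 4: edi=120+4=124
after sub ecx, 1: ecx=2-1=1
cmp ecx, 1  (cmp 1,1)
jne L0: not taken
after shl esi, 2: esi=29<<2=116
halt.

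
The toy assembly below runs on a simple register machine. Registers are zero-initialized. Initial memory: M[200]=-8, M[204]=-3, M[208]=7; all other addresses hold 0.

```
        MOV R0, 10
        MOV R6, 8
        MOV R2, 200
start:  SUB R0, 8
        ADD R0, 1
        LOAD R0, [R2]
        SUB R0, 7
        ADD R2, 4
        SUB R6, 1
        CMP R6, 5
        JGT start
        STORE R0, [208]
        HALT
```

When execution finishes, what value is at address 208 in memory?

R0=10
R6=8
R2=200
R0=10-8=2
R0=2+1=3
R0=M[200]=-8
R0=(-8)-7=-15
R2=200+4=204
R6=8-1=7
CMP R6, 5  (cmp 7,5)
JGT start: taken
R0=(-15)-8=-23
R0=(-23)+1=-22
R0=M[204]=-3
R0=(-3)-7=-10
R2=204+4=208
R6=7-1=6
CMP R6, 5  (cmp 6,5)
JGT start: taken
R0=(-10)-8=-18
R0=(-18)+1=-17
R0=M[208]=7
R0=7-7=0
R2=208+4=212
R6=6-1=5
CMP R6, 5  (cmp 5,5)
JGT start: not taken
STORE R0, [208] → M[208]=0
halt.

0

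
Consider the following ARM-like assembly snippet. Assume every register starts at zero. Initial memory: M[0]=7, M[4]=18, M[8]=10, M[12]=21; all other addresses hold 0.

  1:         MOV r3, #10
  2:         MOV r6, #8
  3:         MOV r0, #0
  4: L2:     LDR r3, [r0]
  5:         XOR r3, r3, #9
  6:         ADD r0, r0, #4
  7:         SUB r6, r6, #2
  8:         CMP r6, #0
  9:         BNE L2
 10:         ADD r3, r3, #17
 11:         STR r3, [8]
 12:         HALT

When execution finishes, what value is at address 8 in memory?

after MOV r3, #10: r3=10
after MOV r6, #8: r6=8
after MOV r0, #0: r0=0
after LDR r3, [r0]: r3=M[0]=7
after XOR r3, r3, #9: r3=7^9=14
after ADD r0, r0, #4: r0=0+4=4
after SUB r6, r6, #2: r6=8-2=6
CMP r6, #0  (cmp 6,0)
BNE L2: taken
after LDR r3, [r0]: r3=M[4]=18
after XOR r3, r3, #9: r3=18^9=27
after ADD r0, r0, #4: r0=4+4=8
after SUB r6, r6, #2: r6=6-2=4
CMP r6, #0  (cmp 4,0)
BNE L2: taken
after LDR r3, [r0]: r3=M[8]=10
after XOR r3, r3, #9: r3=10^9=3
after ADD r0, r0, #4: r0=8+4=12
after SUB r6, r6, #2: r6=4-2=2
CMP r6, #0  (cmp 2,0)
BNE L2: taken
after LDR r3, [r0]: r3=M[12]=21
after XOR r3, r3, #9: r3=21^9=28
after ADD r0, r0, #4: r0=12+4=16
after SUB r6, r6, #2: r6=2-2=0
CMP r6, #0  (cmp 0,0)
BNE L2: not taken
after ADD r3, r3, #17: r3=28+17=45
STR r3, [8] → M[8]=45
halt.

45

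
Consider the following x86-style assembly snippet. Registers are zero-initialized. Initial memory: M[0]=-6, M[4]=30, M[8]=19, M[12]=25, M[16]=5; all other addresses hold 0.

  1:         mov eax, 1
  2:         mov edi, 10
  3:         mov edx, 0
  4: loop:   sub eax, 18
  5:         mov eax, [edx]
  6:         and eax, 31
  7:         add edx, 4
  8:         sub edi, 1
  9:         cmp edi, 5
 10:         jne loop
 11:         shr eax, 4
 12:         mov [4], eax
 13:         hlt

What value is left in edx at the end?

20

mov eax, 1 → eax=1
mov edi, 10 → edi=10
mov edx, 0 → edx=0
sub eax, 18 → eax=1-18=-17
mov eax, [edx] → eax=M[0]=-6
and eax, 31 → eax=(-6)&31=26
add edx, 4 → edx=0+4=4
sub edi, 1 → edi=10-1=9
cmp edi, 5  (cmp 9,5)
jne loop: taken
sub eax, 18 → eax=26-18=8
mov eax, [edx] → eax=M[4]=30
and eax, 31 → eax=30&31=30
add edx, 4 → edx=4+4=8
sub edi, 1 → edi=9-1=8
cmp edi, 5  (cmp 8,5)
jne loop: taken
sub eax, 18 → eax=30-18=12
mov eax, [edx] → eax=M[8]=19
and eax, 31 → eax=19&31=19
add edx, 4 → edx=8+4=12
sub edi, 1 → edi=8-1=7
cmp edi, 5  (cmp 7,5)
jne loop: taken
sub eax, 18 → eax=19-18=1
mov eax, [edx] → eax=M[12]=25
and eax, 31 → eax=25&31=25
add edx, 4 → edx=12+4=16
sub edi, 1 → edi=7-1=6
cmp edi, 5  (cmp 6,5)
jne loop: taken
sub eax, 18 → eax=25-18=7
mov eax, [edx] → eax=M[16]=5
and eax, 31 → eax=5&31=5
add edx, 4 → edx=16+4=20
sub edi, 1 → edi=6-1=5
cmp edi, 5  (cmp 5,5)
jne loop: not taken
shr eax, 4 → eax=5>>4=0
mov [4], eax → M[4]=0
halt.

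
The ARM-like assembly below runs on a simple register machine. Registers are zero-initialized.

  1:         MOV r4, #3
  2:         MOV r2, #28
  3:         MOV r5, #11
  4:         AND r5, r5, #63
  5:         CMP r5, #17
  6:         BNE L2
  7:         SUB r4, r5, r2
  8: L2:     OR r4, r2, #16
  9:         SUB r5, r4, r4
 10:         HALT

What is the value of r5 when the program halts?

0

r4=3
r2=28
r5=11
r5=11&63=11
CMP r5, #17  (cmp 11,17)
BNE L2: taken
r4=28|16=28
r5=28-28=0
halt.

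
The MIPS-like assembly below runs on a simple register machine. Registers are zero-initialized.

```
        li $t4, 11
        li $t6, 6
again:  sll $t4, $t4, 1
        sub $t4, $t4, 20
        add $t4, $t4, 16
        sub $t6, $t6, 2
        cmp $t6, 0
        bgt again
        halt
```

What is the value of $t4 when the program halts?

60

li $t4, 11 → $t4=11
li $t6, 6 → $t6=6
sll $t4, $t4, 1 → $t4=11<<1=22
sub $t4, $t4, 20 → $t4=22-20=2
add $t4, $t4, 16 → $t4=2+16=18
sub $t6, $t6, 2 → $t6=6-2=4
cmp $t6, 0  (cmp 4,0)
bgt again: taken
sll $t4, $t4, 1 → $t4=18<<1=36
sub $t4, $t4, 20 → $t4=36-20=16
add $t4, $t4, 16 → $t4=16+16=32
sub $t6, $t6, 2 → $t6=4-2=2
cmp $t6, 0  (cmp 2,0)
bgt again: taken
sll $t4, $t4, 1 → $t4=32<<1=64
sub $t4, $t4, 20 → $t4=64-20=44
add $t4, $t4, 16 → $t4=44+16=60
sub $t6, $t6, 2 → $t6=2-2=0
cmp $t6, 0  (cmp 0,0)
bgt again: not taken
halt.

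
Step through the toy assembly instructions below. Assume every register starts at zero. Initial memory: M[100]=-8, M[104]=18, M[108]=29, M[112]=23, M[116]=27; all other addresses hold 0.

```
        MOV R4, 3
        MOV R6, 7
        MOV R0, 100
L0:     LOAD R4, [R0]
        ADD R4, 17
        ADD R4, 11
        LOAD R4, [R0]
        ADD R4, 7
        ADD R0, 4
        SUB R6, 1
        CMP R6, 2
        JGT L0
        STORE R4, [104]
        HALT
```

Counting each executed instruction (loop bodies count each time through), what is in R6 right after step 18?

6

R4=3
R6=7
R0=100
R4=M[100]=-8
R4=(-8)+17=9
R4=9+11=20
R4=M[100]=-8
R4=(-8)+7=-1
R0=100+4=104
R6=7-1=6
CMP R6, 2  (cmp 6,2)
JGT L0: taken
R4=M[104]=18
R4=18+17=35
R4=35+11=46
R4=M[104]=18
R4=18+7=25
R0=104+4=108
After step 18: R6 = 6.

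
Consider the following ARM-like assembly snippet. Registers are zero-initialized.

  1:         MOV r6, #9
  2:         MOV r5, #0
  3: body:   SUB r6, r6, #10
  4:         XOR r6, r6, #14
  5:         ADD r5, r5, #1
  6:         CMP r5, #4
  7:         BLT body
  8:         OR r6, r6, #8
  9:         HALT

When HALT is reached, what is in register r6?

-55

after MOV r6, #9: r6=9
after MOV r5, #0: r5=0
after SUB r6, r6, #10: r6=9-10=-1
after XOR r6, r6, #14: r6=(-1)^14=-15
after ADD r5, r5, #1: r5=0+1=1
CMP r5, #4  (cmp 1,4)
BLT body: taken
after SUB r6, r6, #10: r6=(-15)-10=-25
after XOR r6, r6, #14: r6=(-25)^14=-23
after ADD r5, r5, #1: r5=1+1=2
CMP r5, #4  (cmp 2,4)
BLT body: taken
after SUB r6, r6, #10: r6=(-23)-10=-33
after XOR r6, r6, #14: r6=(-33)^14=-47
after ADD r5, r5, #1: r5=2+1=3
CMP r5, #4  (cmp 3,4)
BLT body: taken
after SUB r6, r6, #10: r6=(-47)-10=-57
after XOR r6, r6, #14: r6=(-57)^14=-55
after ADD r5, r5, #1: r5=3+1=4
CMP r5, #4  (cmp 4,4)
BLT body: not taken
after OR r6, r6, #8: r6=(-55)|8=-55
halt.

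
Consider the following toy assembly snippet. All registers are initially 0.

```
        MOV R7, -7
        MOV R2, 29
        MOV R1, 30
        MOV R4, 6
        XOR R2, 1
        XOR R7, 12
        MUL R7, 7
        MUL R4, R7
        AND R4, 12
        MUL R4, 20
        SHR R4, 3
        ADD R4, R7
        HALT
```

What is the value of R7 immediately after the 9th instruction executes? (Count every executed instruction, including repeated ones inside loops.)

-77

R7=-7
R2=29
R1=30
R4=6
R2=29^1=28
R7=(-7)^12=-11
R7=(-11)*7=-77
R4=6*(-77)=-462
R4=(-462)&12=0
After step 9: R7 = -77.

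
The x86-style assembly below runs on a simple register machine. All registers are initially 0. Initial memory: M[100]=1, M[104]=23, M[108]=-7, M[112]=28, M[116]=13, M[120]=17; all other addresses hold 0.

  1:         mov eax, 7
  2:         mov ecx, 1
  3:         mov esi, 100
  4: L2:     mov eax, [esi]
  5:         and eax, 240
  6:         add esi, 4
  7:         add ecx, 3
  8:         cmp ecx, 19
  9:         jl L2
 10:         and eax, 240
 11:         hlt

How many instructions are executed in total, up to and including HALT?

41

eax=7
ecx=1
esi=100
eax=M[100]=1
eax=1&240=0
esi=100+4=104
ecx=1+3=4
cmp ecx, 19  (cmp 4,19)
jl L2: taken
eax=M[104]=23
eax=23&240=16
esi=104+4=108
ecx=4+3=7
cmp ecx, 19  (cmp 7,19)
jl L2: taken
eax=M[108]=-7
eax=(-7)&240=240
esi=108+4=112
ecx=7+3=10
cmp ecx, 19  (cmp 10,19)
jl L2: taken
eax=M[112]=28
eax=28&240=16
esi=112+4=116
ecx=10+3=13
cmp ecx, 19  (cmp 13,19)
jl L2: taken
eax=M[116]=13
eax=13&240=0
esi=116+4=120
ecx=13+3=16
cmp ecx, 19  (cmp 16,19)
jl L2: taken
eax=M[120]=17
eax=17&240=16
esi=120+4=124
ecx=16+3=19
cmp ecx, 19  (cmp 19,19)
jl L2: not taken
eax=16&240=16
halt.
Total executed instructions: 41.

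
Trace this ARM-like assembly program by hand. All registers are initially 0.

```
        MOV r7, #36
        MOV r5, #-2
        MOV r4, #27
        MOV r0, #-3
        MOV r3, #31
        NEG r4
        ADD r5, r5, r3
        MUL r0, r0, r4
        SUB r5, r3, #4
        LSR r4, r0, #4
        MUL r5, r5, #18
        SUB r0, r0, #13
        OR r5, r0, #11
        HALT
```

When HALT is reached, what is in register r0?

68

MOV r7, #36 → r7=36
MOV r5, #-2 → r5=-2
MOV r4, #27 → r4=27
MOV r0, #-3 → r0=-3
MOV r3, #31 → r3=31
NEG r4 → r4=-(27)=-27
ADD r5, r5, r3 → r5=(-2)+31=29
MUL r0, r0, r4 → r0=(-3)*(-27)=81
SUB r5, r3, #4 → r5=31-4=27
LSR r4, r0, #4 → r4=81>>4=5
MUL r5, r5, #18 → r5=27*18=486
SUB r0, r0, #13 → r0=81-13=68
OR r5, r0, #11 → r5=68|11=79
halt.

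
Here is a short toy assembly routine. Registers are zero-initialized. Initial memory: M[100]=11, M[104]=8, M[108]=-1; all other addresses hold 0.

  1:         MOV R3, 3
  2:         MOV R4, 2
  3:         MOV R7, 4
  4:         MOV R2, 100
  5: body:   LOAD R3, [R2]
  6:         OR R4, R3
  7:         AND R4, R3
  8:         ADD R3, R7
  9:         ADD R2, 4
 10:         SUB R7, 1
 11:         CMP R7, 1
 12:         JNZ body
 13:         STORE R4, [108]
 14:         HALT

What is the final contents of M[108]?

-1

MOV R3, 3 → R3=3
MOV R4, 2 → R4=2
MOV R7, 4 → R7=4
MOV R2, 100 → R2=100
LOAD R3, [R2] → R3=M[100]=11
OR R4, R3 → R4=2|11=11
AND R4, R3 → R4=11&11=11
ADD R3, R7 → R3=11+4=15
ADD R2, 4 → R2=100+4=104
SUB R7, 1 → R7=4-1=3
CMP R7, 1  (cmp 3,1)
JNZ body: taken
LOAD R3, [R2] → R3=M[104]=8
OR R4, R3 → R4=11|8=11
AND R4, R3 → R4=11&8=8
ADD R3, R7 → R3=8+3=11
ADD R2, 4 → R2=104+4=108
SUB R7, 1 → R7=3-1=2
CMP R7, 1  (cmp 2,1)
JNZ body: taken
LOAD R3, [R2] → R3=M[108]=-1
OR R4, R3 → R4=8|(-1)=-1
AND R4, R3 → R4=(-1)&(-1)=-1
ADD R3, R7 → R3=(-1)+2=1
ADD R2, 4 → R2=108+4=112
SUB R7, 1 → R7=2-1=1
CMP R7, 1  (cmp 1,1)
JNZ body: not taken
STORE R4, [108] → M[108]=-1
halt.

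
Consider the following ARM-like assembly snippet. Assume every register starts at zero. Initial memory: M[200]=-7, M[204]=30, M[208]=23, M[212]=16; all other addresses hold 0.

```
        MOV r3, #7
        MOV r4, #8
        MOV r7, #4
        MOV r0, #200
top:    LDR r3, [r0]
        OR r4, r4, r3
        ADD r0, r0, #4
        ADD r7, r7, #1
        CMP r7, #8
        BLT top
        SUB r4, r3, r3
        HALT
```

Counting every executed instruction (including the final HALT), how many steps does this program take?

r3=7
r4=8
r7=4
r0=200
r3=M[200]=-7
r4=8|(-7)=-7
r0=200+4=204
r7=4+1=5
CMP r7, #8  (cmp 5,8)
BLT top: taken
r3=M[204]=30
r4=(-7)|30=-1
r0=204+4=208
r7=5+1=6
CMP r7, #8  (cmp 6,8)
BLT top: taken
r3=M[208]=23
r4=(-1)|23=-1
r0=208+4=212
r7=6+1=7
CMP r7, #8  (cmp 7,8)
BLT top: taken
r3=M[212]=16
r4=(-1)|16=-1
r0=212+4=216
r7=7+1=8
CMP r7, #8  (cmp 8,8)
BLT top: not taken
r4=16-16=0
halt.
Total executed instructions: 30.

30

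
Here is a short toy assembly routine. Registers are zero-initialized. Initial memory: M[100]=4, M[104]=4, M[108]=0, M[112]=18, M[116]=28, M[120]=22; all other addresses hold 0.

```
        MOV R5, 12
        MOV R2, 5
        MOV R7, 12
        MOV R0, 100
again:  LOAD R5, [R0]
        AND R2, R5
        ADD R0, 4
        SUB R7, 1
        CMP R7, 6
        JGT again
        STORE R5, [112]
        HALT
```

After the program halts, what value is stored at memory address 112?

22

R5=12
R2=5
R7=12
R0=100
R5=M[100]=4
R2=5&4=4
R0=100+4=104
R7=12-1=11
CMP R7, 6  (cmp 11,6)
JGT again: taken
R5=M[104]=4
R2=4&4=4
R0=104+4=108
R7=11-1=10
CMP R7, 6  (cmp 10,6)
JGT again: taken
R5=M[108]=0
R2=4&0=0
R0=108+4=112
R7=10-1=9
CMP R7, 6  (cmp 9,6)
JGT again: taken
R5=M[112]=18
R2=0&18=0
R0=112+4=116
R7=9-1=8
CMP R7, 6  (cmp 8,6)
JGT again: taken
R5=M[116]=28
R2=0&28=0
R0=116+4=120
R7=8-1=7
CMP R7, 6  (cmp 7,6)
JGT again: taken
R5=M[120]=22
R2=0&22=0
R0=120+4=124
R7=7-1=6
CMP R7, 6  (cmp 6,6)
JGT again: not taken
STORE R5, [112] → M[112]=22
halt.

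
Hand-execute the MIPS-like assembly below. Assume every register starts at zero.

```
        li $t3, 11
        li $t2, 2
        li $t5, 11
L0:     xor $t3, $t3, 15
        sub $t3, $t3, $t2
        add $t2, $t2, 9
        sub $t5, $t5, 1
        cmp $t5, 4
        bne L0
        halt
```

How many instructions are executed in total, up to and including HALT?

li $t3, 11 → $t3=11
li $t2, 2 → $t2=2
li $t5, 11 → $t5=11
xor $t3, $t3, 15 → $t3=11^15=4
sub $t3, $t3, $t2 → $t3=4-2=2
add $t2, $t2, 9 → $t2=2+9=11
sub $t5, $t5, 1 → $t5=11-1=10
cmp $t5, 4  (cmp 10,4)
bne L0: taken
xor $t3, $t3, 15 → $t3=2^15=13
sub $t3, $t3, $t2 → $t3=13-11=2
add $t2, $t2, 9 → $t2=11+9=20
sub $t5, $t5, 1 → $t5=10-1=9
cmp $t5, 4  (cmp 9,4)
bne L0: taken
xor $t3, $t3, 15 → $t3=2^15=13
sub $t3, $t3, $t2 → $t3=13-20=-7
add $t2, $t2, 9 → $t2=20+9=29
sub $t5, $t5, 1 → $t5=9-1=8
cmp $t5, 4  (cmp 8,4)
bne L0: taken
xor $t3, $t3, 15 → $t3=(-7)^15=-10
sub $t3, $t3, $t2 → $t3=(-10)-29=-39
add $t2, $t2, 9 → $t2=29+9=38
sub $t5, $t5, 1 → $t5=8-1=7
cmp $t5, 4  (cmp 7,4)
bne L0: taken
xor $t3, $t3, 15 → $t3=(-39)^15=-42
sub $t3, $t3, $t2 → $t3=(-42)-38=-80
add $t2, $t2, 9 → $t2=38+9=47
sub $t5, $t5, 1 → $t5=7-1=6
cmp $t5, 4  (cmp 6,4)
bne L0: taken
xor $t3, $t3, 15 → $t3=(-80)^15=-65
sub $t3, $t3, $t2 → $t3=(-65)-47=-112
add $t2, $t2, 9 → $t2=47+9=56
sub $t5, $t5, 1 → $t5=6-1=5
cmp $t5, 4  (cmp 5,4)
bne L0: taken
xor $t3, $t3, 15 → $t3=(-112)^15=-97
sub $t3, $t3, $t2 → $t3=(-97)-56=-153
add $t2, $t2, 9 → $t2=56+9=65
sub $t5, $t5, 1 → $t5=5-1=4
cmp $t5, 4  (cmp 4,4)
bne L0: not taken
halt.
Total executed instructions: 46.

46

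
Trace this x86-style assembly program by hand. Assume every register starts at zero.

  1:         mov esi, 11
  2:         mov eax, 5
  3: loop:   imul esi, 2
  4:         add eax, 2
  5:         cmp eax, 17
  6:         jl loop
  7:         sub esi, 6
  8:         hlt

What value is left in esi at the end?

698

esi=11
eax=5
esi=11*2=22
eax=5+2=7
cmp eax, 17  (cmp 7,17)
jl loop: taken
esi=22*2=44
eax=7+2=9
cmp eax, 17  (cmp 9,17)
jl loop: taken
esi=44*2=88
eax=9+2=11
cmp eax, 17  (cmp 11,17)
jl loop: taken
esi=88*2=176
eax=11+2=13
cmp eax, 17  (cmp 13,17)
jl loop: taken
esi=176*2=352
eax=13+2=15
cmp eax, 17  (cmp 15,17)
jl loop: taken
esi=352*2=704
eax=15+2=17
cmp eax, 17  (cmp 17,17)
jl loop: not taken
esi=704-6=698
halt.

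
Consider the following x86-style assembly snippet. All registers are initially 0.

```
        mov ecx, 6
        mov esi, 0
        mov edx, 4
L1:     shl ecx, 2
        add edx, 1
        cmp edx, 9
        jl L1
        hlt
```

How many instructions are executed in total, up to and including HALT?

after mov ecx, 6: ecx=6
after mov esi, 0: esi=0
after mov edx, 4: edx=4
after shl ecx, 2: ecx=6<<2=24
after add edx, 1: edx=4+1=5
cmp edx, 9  (cmp 5,9)
jl L1: taken
after shl ecx, 2: ecx=24<<2=96
after add edx, 1: edx=5+1=6
cmp edx, 9  (cmp 6,9)
jl L1: taken
after shl ecx, 2: ecx=96<<2=384
after add edx, 1: edx=6+1=7
cmp edx, 9  (cmp 7,9)
jl L1: taken
after shl ecx, 2: ecx=384<<2=1536
after add edx, 1: edx=7+1=8
cmp edx, 9  (cmp 8,9)
jl L1: taken
after shl ecx, 2: ecx=1536<<2=6144
after add edx, 1: edx=8+1=9
cmp edx, 9  (cmp 9,9)
jl L1: not taken
halt.
Total executed instructions: 24.

24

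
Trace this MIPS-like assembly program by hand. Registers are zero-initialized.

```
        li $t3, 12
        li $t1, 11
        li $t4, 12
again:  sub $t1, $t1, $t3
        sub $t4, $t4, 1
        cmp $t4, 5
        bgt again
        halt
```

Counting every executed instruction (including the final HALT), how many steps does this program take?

$t3=12
$t1=11
$t4=12
$t1=11-12=-1
$t4=12-1=11
cmp $t4, 5  (cmp 11,5)
bgt again: taken
$t1=(-1)-12=-13
$t4=11-1=10
cmp $t4, 5  (cmp 10,5)
bgt again: taken
$t1=(-13)-12=-25
$t4=10-1=9
cmp $t4, 5  (cmp 9,5)
bgt again: taken
$t1=(-25)-12=-37
$t4=9-1=8
cmp $t4, 5  (cmp 8,5)
bgt again: taken
$t1=(-37)-12=-49
$t4=8-1=7
cmp $t4, 5  (cmp 7,5)
bgt again: taken
$t1=(-49)-12=-61
$t4=7-1=6
cmp $t4, 5  (cmp 6,5)
bgt again: taken
$t1=(-61)-12=-73
$t4=6-1=5
cmp $t4, 5  (cmp 5,5)
bgt again: not taken
halt.
Total executed instructions: 32.

32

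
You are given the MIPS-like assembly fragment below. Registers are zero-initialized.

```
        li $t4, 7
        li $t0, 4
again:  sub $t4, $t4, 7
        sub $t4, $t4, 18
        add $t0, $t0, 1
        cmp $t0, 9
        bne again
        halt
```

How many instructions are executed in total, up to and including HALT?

after li $t4, 7: $t4=7
after li $t0, 4: $t0=4
after sub $t4, $t4, 7: $t4=7-7=0
after sub $t4, $t4, 18: $t4=0-18=-18
after add $t0, $t0, 1: $t0=4+1=5
cmp $t0, 9  (cmp 5,9)
bne again: taken
after sub $t4, $t4, 7: $t4=(-18)-7=-25
after sub $t4, $t4, 18: $t4=(-25)-18=-43
after add $t0, $t0, 1: $t0=5+1=6
cmp $t0, 9  (cmp 6,9)
bne again: taken
after sub $t4, $t4, 7: $t4=(-43)-7=-50
after sub $t4, $t4, 18: $t4=(-50)-18=-68
after add $t0, $t0, 1: $t0=6+1=7
cmp $t0, 9  (cmp 7,9)
bne again: taken
after sub $t4, $t4, 7: $t4=(-68)-7=-75
after sub $t4, $t4, 18: $t4=(-75)-18=-93
after add $t0, $t0, 1: $t0=7+1=8
cmp $t0, 9  (cmp 8,9)
bne again: taken
after sub $t4, $t4, 7: $t4=(-93)-7=-100
after sub $t4, $t4, 18: $t4=(-100)-18=-118
after add $t0, $t0, 1: $t0=8+1=9
cmp $t0, 9  (cmp 9,9)
bne again: not taken
halt.
Total executed instructions: 28.

28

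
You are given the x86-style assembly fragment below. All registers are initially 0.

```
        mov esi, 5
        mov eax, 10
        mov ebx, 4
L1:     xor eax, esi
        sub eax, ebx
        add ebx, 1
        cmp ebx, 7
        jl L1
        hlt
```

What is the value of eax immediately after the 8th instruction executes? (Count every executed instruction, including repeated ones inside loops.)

esi=5
eax=10
ebx=4
eax=10^5=15
eax=15-4=11
ebx=4+1=5
cmp ebx, 7  (cmp 5,7)
jl L1: taken
After step 8: eax = 11.

11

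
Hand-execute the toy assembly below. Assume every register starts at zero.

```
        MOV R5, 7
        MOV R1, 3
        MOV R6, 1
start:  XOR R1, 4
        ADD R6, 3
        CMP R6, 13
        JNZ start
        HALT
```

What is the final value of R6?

after MOV R5, 7: R5=7
after MOV R1, 3: R1=3
after MOV R6, 1: R6=1
after XOR R1, 4: R1=3^4=7
after ADD R6, 3: R6=1+3=4
CMP R6, 13  (cmp 4,13)
JNZ start: taken
after XOR R1, 4: R1=7^4=3
after ADD R6, 3: R6=4+3=7
CMP R6, 13  (cmp 7,13)
JNZ start: taken
after XOR R1, 4: R1=3^4=7
after ADD R6, 3: R6=7+3=10
CMP R6, 13  (cmp 10,13)
JNZ start: taken
after XOR R1, 4: R1=7^4=3
after ADD R6, 3: R6=10+3=13
CMP R6, 13  (cmp 13,13)
JNZ start: not taken
halt.

13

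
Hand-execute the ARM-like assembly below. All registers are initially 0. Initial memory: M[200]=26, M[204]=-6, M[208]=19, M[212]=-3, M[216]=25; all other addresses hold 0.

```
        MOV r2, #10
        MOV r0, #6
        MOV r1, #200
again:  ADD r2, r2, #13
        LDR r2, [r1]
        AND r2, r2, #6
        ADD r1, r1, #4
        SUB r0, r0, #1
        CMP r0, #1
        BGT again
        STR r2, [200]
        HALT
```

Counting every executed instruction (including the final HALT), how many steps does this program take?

r2=10
r0=6
r1=200
r2=10+13=23
r2=M[200]=26
r2=26&6=2
r1=200+4=204
r0=6-1=5
CMP r0, #1  (cmp 5,1)
BGT again: taken
r2=2+13=15
r2=M[204]=-6
r2=(-6)&6=2
r1=204+4=208
r0=5-1=4
CMP r0, #1  (cmp 4,1)
BGT again: taken
r2=2+13=15
r2=M[208]=19
r2=19&6=2
r1=208+4=212
r0=4-1=3
CMP r0, #1  (cmp 3,1)
BGT again: taken
r2=2+13=15
r2=M[212]=-3
r2=(-3)&6=4
r1=212+4=216
r0=3-1=2
CMP r0, #1  (cmp 2,1)
BGT again: taken
r2=4+13=17
r2=M[216]=25
r2=25&6=0
r1=216+4=220
r0=2-1=1
CMP r0, #1  (cmp 1,1)
BGT again: not taken
STR r2, [200] → M[200]=0
halt.
Total executed instructions: 40.

40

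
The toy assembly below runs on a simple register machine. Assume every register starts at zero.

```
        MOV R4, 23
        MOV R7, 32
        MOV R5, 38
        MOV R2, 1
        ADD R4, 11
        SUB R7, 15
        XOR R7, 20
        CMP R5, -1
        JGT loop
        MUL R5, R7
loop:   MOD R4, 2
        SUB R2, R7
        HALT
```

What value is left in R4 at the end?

0

after MOV R4, 23: R4=23
after MOV R7, 32: R7=32
after MOV R5, 38: R5=38
after MOV R2, 1: R2=1
after ADD R4, 11: R4=23+11=34
after SUB R7, 15: R7=32-15=17
after XOR R7, 20: R7=17^20=5
CMP R5, -1  (cmp 38,-1)
JGT loop: taken
after MOD R4, 2: R4=34%2=0
after SUB R2, R7: R2=1-5=-4
halt.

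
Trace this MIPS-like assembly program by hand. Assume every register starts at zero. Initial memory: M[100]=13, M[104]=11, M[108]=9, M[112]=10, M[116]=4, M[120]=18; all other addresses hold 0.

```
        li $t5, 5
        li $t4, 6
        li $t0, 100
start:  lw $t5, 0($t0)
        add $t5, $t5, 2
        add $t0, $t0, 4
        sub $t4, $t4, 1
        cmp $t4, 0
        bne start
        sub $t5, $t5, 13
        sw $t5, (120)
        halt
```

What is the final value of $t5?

7

$t5=5
$t4=6
$t0=100
$t5=M[100]=13
$t5=13+2=15
$t0=100+4=104
$t4=6-1=5
cmp $t4, 0  (cmp 5,0)
bne start: taken
$t5=M[104]=11
$t5=11+2=13
$t0=104+4=108
$t4=5-1=4
cmp $t4, 0  (cmp 4,0)
bne start: taken
$t5=M[108]=9
$t5=9+2=11
$t0=108+4=112
$t4=4-1=3
cmp $t4, 0  (cmp 3,0)
bne start: taken
$t5=M[112]=10
$t5=10+2=12
$t0=112+4=116
$t4=3-1=2
cmp $t4, 0  (cmp 2,0)
bne start: taken
$t5=M[116]=4
$t5=4+2=6
$t0=116+4=120
$t4=2-1=1
cmp $t4, 0  (cmp 1,0)
bne start: taken
$t5=M[120]=18
$t5=18+2=20
$t0=120+4=124
$t4=1-1=0
cmp $t4, 0  (cmp 0,0)
bne start: not taken
$t5=20-13=7
sw $t5, (120) → M[120]=7
halt.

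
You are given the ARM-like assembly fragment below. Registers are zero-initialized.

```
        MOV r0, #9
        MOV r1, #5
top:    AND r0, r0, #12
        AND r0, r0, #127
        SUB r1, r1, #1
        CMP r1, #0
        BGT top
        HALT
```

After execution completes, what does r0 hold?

after MOV r0, #9: r0=9
after MOV r1, #5: r1=5
after AND r0, r0, #12: r0=9&12=8
after AND r0, r0, #127: r0=8&127=8
after SUB r1, r1, #1: r1=5-1=4
CMP r1, #0  (cmp 4,0)
BGT top: taken
after AND r0, r0, #12: r0=8&12=8
after AND r0, r0, #127: r0=8&127=8
after SUB r1, r1, #1: r1=4-1=3
CMP r1, #0  (cmp 3,0)
BGT top: taken
after AND r0, r0, #12: r0=8&12=8
after AND r0, r0, #127: r0=8&127=8
after SUB r1, r1, #1: r1=3-1=2
CMP r1, #0  (cmp 2,0)
BGT top: taken
after AND r0, r0, #12: r0=8&12=8
after AND r0, r0, #127: r0=8&127=8
after SUB r1, r1, #1: r1=2-1=1
CMP r1, #0  (cmp 1,0)
BGT top: taken
after AND r0, r0, #12: r0=8&12=8
after AND r0, r0, #127: r0=8&127=8
after SUB r1, r1, #1: r1=1-1=0
CMP r1, #0  (cmp 0,0)
BGT top: not taken
halt.

8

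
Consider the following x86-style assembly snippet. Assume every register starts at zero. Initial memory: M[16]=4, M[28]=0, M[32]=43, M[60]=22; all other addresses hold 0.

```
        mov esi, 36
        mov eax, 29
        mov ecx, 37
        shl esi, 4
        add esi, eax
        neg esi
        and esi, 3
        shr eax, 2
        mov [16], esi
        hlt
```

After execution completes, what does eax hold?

7

esi=36
eax=29
ecx=37
esi=36<<4=576
esi=576+29=605
esi=-(605)=-605
esi=(-605)&3=3
eax=29>>2=7
mov [16], esi → M[16]=3
halt.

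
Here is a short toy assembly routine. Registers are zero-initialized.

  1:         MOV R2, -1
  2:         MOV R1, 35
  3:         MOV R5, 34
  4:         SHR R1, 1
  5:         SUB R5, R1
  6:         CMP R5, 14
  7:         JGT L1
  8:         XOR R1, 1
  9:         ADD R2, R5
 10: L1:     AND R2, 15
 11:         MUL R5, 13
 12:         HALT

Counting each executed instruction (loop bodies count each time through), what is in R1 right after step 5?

17

after MOV R2, -1: R2=-1
after MOV R1, 35: R1=35
after MOV R5, 34: R5=34
after SHR R1, 1: R1=35>>1=17
after SUB R5, R1: R5=34-17=17
After step 5: R1 = 17.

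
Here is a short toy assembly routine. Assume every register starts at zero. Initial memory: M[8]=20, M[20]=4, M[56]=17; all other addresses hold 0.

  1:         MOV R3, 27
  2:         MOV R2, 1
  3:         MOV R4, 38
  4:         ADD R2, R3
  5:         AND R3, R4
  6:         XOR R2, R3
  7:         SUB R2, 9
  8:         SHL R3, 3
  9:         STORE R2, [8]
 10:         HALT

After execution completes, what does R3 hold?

16

after MOV R3, 27: R3=27
after MOV R2, 1: R2=1
after MOV R4, 38: R4=38
after ADD R2, R3: R2=1+27=28
after AND R3, R4: R3=27&38=2
after XOR R2, R3: R2=28^2=30
after SUB R2, 9: R2=30-9=21
after SHL R3, 3: R3=2<<3=16
STORE R2, [8] → M[8]=21
halt.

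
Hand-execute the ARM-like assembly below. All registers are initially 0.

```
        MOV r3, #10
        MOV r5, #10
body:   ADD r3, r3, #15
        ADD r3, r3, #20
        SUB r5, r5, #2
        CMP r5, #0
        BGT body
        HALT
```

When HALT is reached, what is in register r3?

after MOV r3, #10: r3=10
after MOV r5, #10: r5=10
after ADD r3, r3, #15: r3=10+15=25
after ADD r3, r3, #20: r3=25+20=45
after SUB r5, r5, #2: r5=10-2=8
CMP r5, #0  (cmp 8,0)
BGT body: taken
after ADD r3, r3, #15: r3=45+15=60
after ADD r3, r3, #20: r3=60+20=80
after SUB r5, r5, #2: r5=8-2=6
CMP r5, #0  (cmp 6,0)
BGT body: taken
after ADD r3, r3, #15: r3=80+15=95
after ADD r3, r3, #20: r3=95+20=115
after SUB r5, r5, #2: r5=6-2=4
CMP r5, #0  (cmp 4,0)
BGT body: taken
after ADD r3, r3, #15: r3=115+15=130
after ADD r3, r3, #20: r3=130+20=150
after SUB r5, r5, #2: r5=4-2=2
CMP r5, #0  (cmp 2,0)
BGT body: taken
after ADD r3, r3, #15: r3=150+15=165
after ADD r3, r3, #20: r3=165+20=185
after SUB r5, r5, #2: r5=2-2=0
CMP r5, #0  (cmp 0,0)
BGT body: not taken
halt.

185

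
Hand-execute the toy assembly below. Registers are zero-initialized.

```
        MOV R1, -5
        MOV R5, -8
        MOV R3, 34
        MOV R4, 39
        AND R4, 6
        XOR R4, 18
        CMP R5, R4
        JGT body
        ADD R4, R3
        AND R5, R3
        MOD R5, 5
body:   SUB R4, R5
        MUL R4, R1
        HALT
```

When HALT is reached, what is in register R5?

after MOV R1, -5: R1=-5
after MOV R5, -8: R5=-8
after MOV R3, 34: R3=34
after MOV R4, 39: R4=39
after AND R4, 6: R4=39&6=6
after XOR R4, 18: R4=6^18=20
CMP R5, R4  (cmp -8,20)
JGT body: not taken
after ADD R4, R3: R4=20+34=54
after AND R5, R3: R5=(-8)&34=32
after MOD R5, 5: R5=32%5=2
after SUB R4, R5: R4=54-2=52
after MUL R4, R1: R4=52*(-5)=-260
halt.

2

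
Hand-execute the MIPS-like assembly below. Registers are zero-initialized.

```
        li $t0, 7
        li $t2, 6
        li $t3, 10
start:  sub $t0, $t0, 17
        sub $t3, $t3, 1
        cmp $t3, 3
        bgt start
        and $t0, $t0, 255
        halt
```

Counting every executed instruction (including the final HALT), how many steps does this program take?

li $t0, 7 → $t0=7
li $t2, 6 → $t2=6
li $t3, 10 → $t3=10
sub $t0, $t0, 17 → $t0=7-17=-10
sub $t3, $t3, 1 → $t3=10-1=9
cmp $t3, 3  (cmp 9,3)
bgt start: taken
sub $t0, $t0, 17 → $t0=(-10)-17=-27
sub $t3, $t3, 1 → $t3=9-1=8
cmp $t3, 3  (cmp 8,3)
bgt start: taken
sub $t0, $t0, 17 → $t0=(-27)-17=-44
sub $t3, $t3, 1 → $t3=8-1=7
cmp $t3, 3  (cmp 7,3)
bgt start: taken
sub $t0, $t0, 17 → $t0=(-44)-17=-61
sub $t3, $t3, 1 → $t3=7-1=6
cmp $t3, 3  (cmp 6,3)
bgt start: taken
sub $t0, $t0, 17 → $t0=(-61)-17=-78
sub $t3, $t3, 1 → $t3=6-1=5
cmp $t3, 3  (cmp 5,3)
bgt start: taken
sub $t0, $t0, 17 → $t0=(-78)-17=-95
sub $t3, $t3, 1 → $t3=5-1=4
cmp $t3, 3  (cmp 4,3)
bgt start: taken
sub $t0, $t0, 17 → $t0=(-95)-17=-112
sub $t3, $t3, 1 → $t3=4-1=3
cmp $t3, 3  (cmp 3,3)
bgt start: not taken
and $t0, $t0, 255 → $t0=(-112)&255=144
halt.
Total executed instructions: 33.

33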